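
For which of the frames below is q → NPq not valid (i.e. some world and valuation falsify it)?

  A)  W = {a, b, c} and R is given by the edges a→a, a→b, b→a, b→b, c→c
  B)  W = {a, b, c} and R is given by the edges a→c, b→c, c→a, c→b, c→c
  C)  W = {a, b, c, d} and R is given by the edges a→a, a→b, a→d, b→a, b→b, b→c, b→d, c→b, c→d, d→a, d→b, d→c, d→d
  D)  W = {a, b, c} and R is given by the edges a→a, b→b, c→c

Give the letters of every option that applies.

none

The schema q → NPq is axiom B; it is valid on a frame iff R is symmetric.
(A) R is symmetric (every R-edge is matched by its reverse), so the schema is valid here.
(B) R is symmetric (every R-edge is matched by its reverse), so the schema is valid here.
(C) R is symmetric (every R-edge is matched by its reverse), so the schema is valid here.
(D) R is symmetric (every R-edge is matched by its reverse), so the schema is valid here.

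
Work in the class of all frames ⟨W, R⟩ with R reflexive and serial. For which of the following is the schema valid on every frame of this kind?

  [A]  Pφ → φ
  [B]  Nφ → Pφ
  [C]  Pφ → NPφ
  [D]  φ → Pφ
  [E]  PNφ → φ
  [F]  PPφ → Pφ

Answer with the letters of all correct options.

B, D

(A) Pφ → φ (the converse of T) corresponds to R being a subset of the identity. Such an R need not be a subset of the identity, so not valid.
(B) Nφ → Pφ is axiom D; it is valid on a frame exactly when R is serial. Every such R is serial, so valid.
(C) Pφ → NPφ is axiom 5, which corresponds to the euclidean property. Such an R need not be euclidean — not valid.
(D) φ → Pφ is the dual of axiom T, which corresponds to reflexivity. Every such R is reflexive — valid.
(E) PNφ → φ is the dual of axiom B, which corresponds to symmetry. Such an R need not be symmetric — not valid.
(F) PPφ → Pφ (the dual of axiom 4) characterises the transitive frames. Such an R need not be transitive — not valid.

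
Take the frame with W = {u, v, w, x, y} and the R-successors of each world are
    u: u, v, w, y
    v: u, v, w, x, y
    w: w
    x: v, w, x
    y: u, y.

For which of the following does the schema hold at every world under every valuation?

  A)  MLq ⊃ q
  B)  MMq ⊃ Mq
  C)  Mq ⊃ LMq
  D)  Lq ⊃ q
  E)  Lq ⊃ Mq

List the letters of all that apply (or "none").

D, E

R is reflexive: each world relates to itself.
R is not symmetric: u R w but not w R u.
R is not transitive: u R v and v R x but not u R x.
R is not euclidean: u R w and u R u but not w R u.
R is serial: every world has an R-successor.
(A) MLq ⊃ q (the dual of axiom B) characterises the symmetric frames. R is not symmetric — not valid.
(B) MMq ⊃ Mq (the dual of axiom 4) characterises the transitive frames. R is not transitive — not valid.
(C) Mq ⊃ LMq is axiom 5, which corresponds to the euclidean property. R is not euclidean — not valid.
(D) Lq ⊃ q is axiom T; it is valid on a frame exactly when R is reflexive. R is reflexive, so valid.
(E) axiom D: valid iff R is serial. R is serial — valid.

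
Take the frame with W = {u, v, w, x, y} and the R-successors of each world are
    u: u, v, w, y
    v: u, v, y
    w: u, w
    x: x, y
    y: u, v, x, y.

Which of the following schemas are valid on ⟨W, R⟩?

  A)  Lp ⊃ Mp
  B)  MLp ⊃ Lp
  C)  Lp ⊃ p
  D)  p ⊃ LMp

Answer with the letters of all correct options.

R is reflexive: each world relates to itself.
R is symmetric: every R-edge is matched by its reverse.
R is not euclidean: u R v and u R w but not v R w.
R is serial: every world has an R-successor.
(A) Lp ⊃ Mp is axiom D; it is valid on a frame exactly when R is serial. R is serial, so valid.
(B) the dual of axiom 5: valid iff R is euclidean. R is not euclidean — not valid.
(C) Lp ⊃ p is axiom T, which corresponds to reflexivity. R is reflexive — valid.
(D) p ⊃ LMp is axiom B, which corresponds to symmetry. R is symmetric — valid.

A, C, D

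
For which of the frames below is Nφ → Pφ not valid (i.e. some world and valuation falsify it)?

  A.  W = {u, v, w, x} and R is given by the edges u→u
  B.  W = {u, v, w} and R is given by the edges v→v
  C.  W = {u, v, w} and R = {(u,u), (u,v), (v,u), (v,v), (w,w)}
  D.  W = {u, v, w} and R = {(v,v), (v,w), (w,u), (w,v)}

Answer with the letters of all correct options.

The schema Nφ → Pφ is axiom D; it is valid on a frame iff R is serial.
(A) R is not serial (v has no R-successor), so the schema fails here.
(B) R is not serial (u has no R-successor), so the schema fails here.
(C) R is serial (every world has an R-successor), so the schema is valid here.
(D) R is not serial (u has no R-successor), so the schema fails here.

A, B, D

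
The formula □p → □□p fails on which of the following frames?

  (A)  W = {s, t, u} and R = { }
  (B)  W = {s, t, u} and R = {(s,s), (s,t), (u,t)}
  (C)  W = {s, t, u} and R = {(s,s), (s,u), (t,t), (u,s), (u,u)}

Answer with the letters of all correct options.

The schema □p → □□p is axiom 4; it is valid on a frame iff R is transitive.
(A) R is transitive (R is closed under composition), so the schema is valid here.
(B) R is transitive (R is closed under composition), so the schema is valid here.
(C) R is transitive (R is closed under composition), so the schema is valid here.

none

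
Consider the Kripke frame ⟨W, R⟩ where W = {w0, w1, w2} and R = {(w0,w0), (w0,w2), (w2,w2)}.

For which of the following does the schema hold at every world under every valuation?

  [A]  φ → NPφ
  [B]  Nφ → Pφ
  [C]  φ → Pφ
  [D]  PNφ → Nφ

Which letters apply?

none

R is not reflexive: not w1 R w1.
R is not symmetric: w0 R w2 but not w2 R w0.
R is not euclidean: w0 R w2 and w0 R w0 but not w2 R w0.
R is not serial: w1 has no R-successor.
(A) φ → NPφ (axiom B) characterises the symmetric frames. R is not symmetric — not valid.
(B) Nφ → Pφ (axiom D) characterises the serial frames. R is not serial — not valid.
(C) φ → Pφ is the dual of axiom T; it is valid on a frame exactly when R is reflexive. R is not reflexive, so not valid.
(D) the dual of axiom 5: valid iff R is euclidean. R is not euclidean — not valid.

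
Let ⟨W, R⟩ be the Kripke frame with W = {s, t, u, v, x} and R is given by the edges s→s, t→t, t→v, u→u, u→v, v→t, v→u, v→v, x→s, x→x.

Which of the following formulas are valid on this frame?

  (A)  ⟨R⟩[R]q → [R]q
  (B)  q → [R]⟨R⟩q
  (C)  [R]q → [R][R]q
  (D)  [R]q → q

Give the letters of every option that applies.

R is reflexive: each world relates to itself.
R is not symmetric: x R s but not s R x.
R is not transitive: t R v and v R u but not t R u.
R is not euclidean: v R t and v R u but not t R u.
(A) the dual of axiom 5: valid iff R is euclidean. R is not euclidean — not valid.
(B) q → [R]⟨R⟩q is axiom B; it is valid on a frame exactly when R is symmetric. R is not symmetric, so not valid.
(C) [R]q → [R][R]q is axiom 4; it is valid on a frame exactly when R is transitive. R is not transitive, so not valid.
(D) [R]q → q is axiom T; it is valid on a frame exactly when R is reflexive. R is reflexive, so valid.

D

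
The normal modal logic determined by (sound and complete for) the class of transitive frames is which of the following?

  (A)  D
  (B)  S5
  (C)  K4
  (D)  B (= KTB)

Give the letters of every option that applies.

(A) D is determined by the class of serial frames.
(B) S5 is determined by the class of reflexive, symmetric, and transitive frames.
(C) K4 is determined by exactly this class.
(D) B (= KTB) is determined by the class of reflexive and symmetric frames.

C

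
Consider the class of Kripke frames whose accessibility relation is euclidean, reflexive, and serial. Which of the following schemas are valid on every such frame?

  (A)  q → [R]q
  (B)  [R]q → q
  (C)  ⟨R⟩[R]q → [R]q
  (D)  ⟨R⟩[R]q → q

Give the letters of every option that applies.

A relation that is euclidean, reflexive, and serial is also symmetric and transitive.
(A) q → [R]q (equivalent to ◇p→p) corresponds to R being a subset of the identity. Such an R need not be a subset of the identity, so not valid.
(B) [R]q → q is axiom T; it is valid on a frame exactly when R is reflexive. Every such R is reflexive, so valid.
(C) ⟨R⟩[R]q → [R]q is the dual of axiom 5, which corresponds to the euclidean property. Every such R is euclidean — valid.
(D) the dual of axiom B: valid iff R is symmetric. Every such R is symmetric — valid.

B, C, D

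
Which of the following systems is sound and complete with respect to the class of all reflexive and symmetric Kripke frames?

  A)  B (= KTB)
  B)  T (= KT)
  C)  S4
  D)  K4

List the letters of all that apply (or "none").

(A) B (= KTB) is determined by exactly this class.
(B) T (= KT) is determined by the class of reflexive frames.
(C) S4 is determined by the class of reflexive and transitive frames.
(D) K4 is determined by the class of transitive frames.

A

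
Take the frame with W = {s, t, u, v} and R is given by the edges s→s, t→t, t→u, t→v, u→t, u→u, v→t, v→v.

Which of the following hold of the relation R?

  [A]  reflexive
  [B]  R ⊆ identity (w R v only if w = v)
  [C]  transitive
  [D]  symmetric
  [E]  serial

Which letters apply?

A, D, E

(A) reflexive: each world relates to itself.
(B) not ⊆ identity: t R u with t ≠ u.
(C) not transitive: u R t and t R v but not u R v.
(D) symmetric: every R-edge is matched by its reverse.
(E) serial: every world has an R-successor.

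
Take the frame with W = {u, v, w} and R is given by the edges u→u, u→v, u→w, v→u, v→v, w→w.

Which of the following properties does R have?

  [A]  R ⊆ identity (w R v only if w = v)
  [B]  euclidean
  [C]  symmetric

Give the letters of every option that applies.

(A) not ⊆ identity: u R v with u ≠ v.
(B) not euclidean: u R v and u R w but not v R w.
(C) not symmetric: u R w but not w R u.

none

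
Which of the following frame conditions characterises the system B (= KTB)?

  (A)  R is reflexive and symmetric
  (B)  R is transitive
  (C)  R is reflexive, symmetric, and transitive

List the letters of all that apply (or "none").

(A) B (= KTB) is sound and complete for exactly this class.
(B) this class determines K4, not B (= KTB).
(C) this class determines S5, not B (= KTB).

A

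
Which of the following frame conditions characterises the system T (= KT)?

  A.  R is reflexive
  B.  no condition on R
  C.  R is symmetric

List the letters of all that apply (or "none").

A

(A) T (= KT) is sound and complete for exactly this class.
(B) this class determines K, not T (= KT).
(C) this class determines KB, not T (= KT).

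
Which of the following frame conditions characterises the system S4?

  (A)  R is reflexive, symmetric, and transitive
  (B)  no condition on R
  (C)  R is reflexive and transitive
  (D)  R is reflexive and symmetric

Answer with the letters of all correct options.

C

(A) this class determines S5, not S4.
(B) this class determines K, not S4.
(C) S4 is sound and complete for exactly this class.
(D) this class determines B (= KTB), not S4.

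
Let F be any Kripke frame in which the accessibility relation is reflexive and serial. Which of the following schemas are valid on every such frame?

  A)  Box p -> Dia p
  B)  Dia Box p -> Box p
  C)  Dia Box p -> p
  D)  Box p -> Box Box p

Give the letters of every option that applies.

A

(A) Box p -> Dia p (axiom D) characterises the serial frames. Every such R is serial — valid.
(B) Dia Box p -> Box p (the dual of axiom 5) characterises the euclidean frames. Such an R need not be euclidean — not valid.
(C) the dual of axiom B: valid iff R is symmetric. Such an R need not be symmetric — not valid.
(D) axiom 4: valid iff R is transitive. Such an R need not be transitive — not valid.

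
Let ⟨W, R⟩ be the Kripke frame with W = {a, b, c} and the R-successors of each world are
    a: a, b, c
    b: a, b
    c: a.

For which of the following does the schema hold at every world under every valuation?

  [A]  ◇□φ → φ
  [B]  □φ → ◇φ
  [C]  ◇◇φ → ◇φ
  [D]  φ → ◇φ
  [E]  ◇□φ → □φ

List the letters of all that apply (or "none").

A, B

R is not reflexive: not c R c.
R is symmetric: every R-edge is matched by its reverse.
R is not transitive: b R a and a R c but not b R c.
R is not euclidean: a R b and a R c but not b R c.
R is serial: every world has an R-successor.
(A) ◇□φ → φ is the dual of axiom B, which corresponds to symmetry. R is symmetric — valid.
(B) axiom D: valid iff R is serial. R is serial — valid.
(C) ◇◇φ → ◇φ is the dual of axiom 4; it is valid on a frame exactly when R is transitive. R is not transitive, so not valid.
(D) φ → ◇φ (the dual of axiom T) characterises the reflexive frames. R is not reflexive — not valid.
(E) the dual of axiom 5: valid iff R is euclidean. R is not euclidean — not valid.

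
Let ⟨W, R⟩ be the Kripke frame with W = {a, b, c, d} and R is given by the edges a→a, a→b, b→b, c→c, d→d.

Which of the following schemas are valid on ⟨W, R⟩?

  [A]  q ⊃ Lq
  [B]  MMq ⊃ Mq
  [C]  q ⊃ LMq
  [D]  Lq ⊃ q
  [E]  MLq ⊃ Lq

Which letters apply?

R is reflexive: each world relates to itself.
R is not symmetric: a R b but not b R a.
R is transitive: R is closed under composition.
R is not euclidean: a R b and a R a but not b R a.
R is not a subset of the identity: a R b with a ≠ b.
(A) q ⊃ Lq is valid only on frames where every R-edge is a self-loop. Here R ⊄ identity — not valid.
(B) MMq ⊃ Mq (the dual of axiom 4) characterises the transitive frames. R is transitive — valid.
(C) q ⊃ LMq is axiom B; it is valid on a frame exactly when R is symmetric. R is not symmetric, so not valid.
(D) Lq ⊃ q is axiom T, which corresponds to reflexivity. R is reflexive — valid.
(E) MLq ⊃ Lq (the dual of axiom 5) characterises the euclidean frames. R is not euclidean — not valid.

B, D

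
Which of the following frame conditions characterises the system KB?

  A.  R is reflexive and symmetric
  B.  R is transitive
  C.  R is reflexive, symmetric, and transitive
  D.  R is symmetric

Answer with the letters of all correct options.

(A) this class determines B (= KTB), not KB.
(B) this class determines K4, not KB.
(C) this class determines S5, not KB.
(D) KB is sound and complete for exactly this class.

D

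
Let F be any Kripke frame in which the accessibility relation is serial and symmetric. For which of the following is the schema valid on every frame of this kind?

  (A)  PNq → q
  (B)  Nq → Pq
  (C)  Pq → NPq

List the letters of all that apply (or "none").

A, B

(A) PNq → q is the dual of axiom B, which corresponds to symmetry. Every such R is symmetric — valid.
(B) axiom D: valid iff R is serial. Every such R is serial — valid.
(C) Pq → NPq is axiom 5, which corresponds to the euclidean property. Such an R need not be euclidean — not valid.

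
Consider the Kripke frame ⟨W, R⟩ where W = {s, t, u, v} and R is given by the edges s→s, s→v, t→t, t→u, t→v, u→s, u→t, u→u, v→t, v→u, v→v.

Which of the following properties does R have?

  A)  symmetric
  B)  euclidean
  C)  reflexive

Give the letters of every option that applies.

(A) not symmetric: s R v but not v R s.
(B) not euclidean: s R v and s R s but not v R s.
(C) reflexive: each world relates to itself.

C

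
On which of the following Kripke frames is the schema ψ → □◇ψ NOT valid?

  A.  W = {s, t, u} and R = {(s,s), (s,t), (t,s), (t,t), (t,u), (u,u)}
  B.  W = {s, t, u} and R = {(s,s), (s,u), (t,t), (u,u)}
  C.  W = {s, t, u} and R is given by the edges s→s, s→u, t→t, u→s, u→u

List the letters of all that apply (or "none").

The schema ψ → □◇ψ is axiom B; it is valid on a frame iff R is symmetric.
(A) R is not symmetric (t R u but not u R t), so the schema fails here.
(B) R is not symmetric (s R u but not u R s), so the schema fails here.
(C) R is symmetric (every R-edge is matched by its reverse), so the schema is valid here.

A, B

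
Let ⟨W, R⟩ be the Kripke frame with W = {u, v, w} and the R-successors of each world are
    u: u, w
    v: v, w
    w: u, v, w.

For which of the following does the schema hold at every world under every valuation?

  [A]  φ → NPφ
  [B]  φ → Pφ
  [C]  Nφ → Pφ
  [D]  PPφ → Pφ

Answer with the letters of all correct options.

A, B, C

R is reflexive: each world relates to itself.
R is symmetric: every R-edge is matched by its reverse.
R is not transitive: u R w and w R v but not u R v.
R is serial: every world has an R-successor.
(A) φ → NPφ is axiom B; it is valid on a frame exactly when R is symmetric. R is symmetric, so valid.
(B) φ → Pφ (the dual of axiom T) characterises the reflexive frames. R is reflexive — valid.
(C) Nφ → Pφ is axiom D; it is valid on a frame exactly when R is serial. R is serial, so valid.
(D) PPφ → Pφ is the dual of axiom 4; it is valid on a frame exactly when R is transitive. R is not transitive, so not valid.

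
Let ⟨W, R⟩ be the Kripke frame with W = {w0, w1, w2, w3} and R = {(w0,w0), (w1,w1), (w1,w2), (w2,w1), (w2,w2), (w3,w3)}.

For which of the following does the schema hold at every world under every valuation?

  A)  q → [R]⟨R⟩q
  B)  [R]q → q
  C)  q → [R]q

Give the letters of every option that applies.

R is reflexive: each world relates to itself.
R is symmetric: every R-edge is matched by its reverse.
R is not a subset of the identity: w1 R w2 with w1 ≠ w2.
(A) q → [R]⟨R⟩q (axiom B) characterises the symmetric frames. R is symmetric — valid.
(B) [R]q → q is axiom T, which corresponds to reflexivity. R is reflexive — valid.
(C) q → [R]q is valid only on frames where every R-edge is a self-loop. Here R ⊄ identity — not valid.

A, B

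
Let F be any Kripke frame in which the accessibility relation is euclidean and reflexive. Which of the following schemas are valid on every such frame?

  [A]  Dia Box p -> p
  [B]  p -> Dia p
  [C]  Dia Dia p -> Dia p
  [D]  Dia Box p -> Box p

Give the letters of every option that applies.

A, B, C, D

A reflexive euclidean relation is also symmetric (from wRw and wRv the euclidean condition gives vRw) and hence transitive; it is an equivalence relation.
(A) Dia Box p -> p is the dual of axiom B, which corresponds to symmetry. Every such R is symmetric — valid.
(B) p -> Dia p (the dual of axiom T) characterises the reflexive frames. Every such R is reflexive — valid.
(C) the dual of axiom 4: valid iff R is transitive. Every such R is transitive — valid.
(D) Dia Box p -> Box p (the dual of axiom 5) characterises the euclidean frames. Every such R is euclidean — valid.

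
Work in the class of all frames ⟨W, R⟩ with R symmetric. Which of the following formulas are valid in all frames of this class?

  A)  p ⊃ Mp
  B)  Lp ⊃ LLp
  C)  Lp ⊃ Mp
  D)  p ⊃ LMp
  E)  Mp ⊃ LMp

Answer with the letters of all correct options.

D

(A) the dual of axiom T: valid iff R is reflexive. Such an R need not be reflexive — not valid.
(B) Lp ⊃ LLp is axiom 4; it is valid on a frame exactly when R is transitive. Such an R need not be transitive, so not valid.
(C) Lp ⊃ Mp (axiom D) characterises the serial frames. Such an R need not be serial — not valid.
(D) axiom B: valid iff R is symmetric. Every such R is symmetric — valid.
(E) Mp ⊃ LMp (axiom 5) characterises the euclidean frames. Such an R need not be euclidean — not valid.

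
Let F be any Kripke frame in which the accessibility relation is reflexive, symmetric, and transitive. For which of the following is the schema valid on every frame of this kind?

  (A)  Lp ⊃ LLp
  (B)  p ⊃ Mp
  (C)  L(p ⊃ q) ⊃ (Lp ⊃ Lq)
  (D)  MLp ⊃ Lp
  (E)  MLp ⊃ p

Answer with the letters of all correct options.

A, B, C, D, E

A relation that is reflexive, symmetric, and transitive is also euclidean and serial.
(A) axiom 4: valid iff R is transitive. Every such R is transitive — valid.
(B) the dual of axiom T: valid iff R is reflexive. Every such R is reflexive — valid.
(C) L(p ⊃ q) ⊃ (Lp ⊃ Lq) is axiom K, valid on every Kripke frame — valid.
(D) MLp ⊃ Lp is the dual of axiom 5, which corresponds to the euclidean property. Every such R is euclidean — valid.
(E) MLp ⊃ p is the dual of axiom B, which corresponds to symmetry. Every such R is symmetric — valid.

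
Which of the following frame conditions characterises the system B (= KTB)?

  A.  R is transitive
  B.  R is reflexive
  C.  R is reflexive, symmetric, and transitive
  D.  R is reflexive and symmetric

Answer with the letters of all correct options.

D

(A) this class determines K4, not B (= KTB).
(B) this class determines T (= KT), not B (= KTB).
(C) this class determines S5, not B (= KTB).
(D) B (= KTB) is sound and complete for exactly this class.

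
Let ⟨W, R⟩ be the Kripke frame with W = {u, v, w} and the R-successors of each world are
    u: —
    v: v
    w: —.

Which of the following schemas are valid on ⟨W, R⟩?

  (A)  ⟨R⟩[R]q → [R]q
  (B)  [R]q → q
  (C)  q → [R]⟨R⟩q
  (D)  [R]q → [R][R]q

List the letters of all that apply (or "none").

A, C, D

R is not reflexive: not u R u.
R is symmetric: every R-edge is matched by its reverse.
R is transitive: R is closed under composition.
R is euclidean: any two R-successors of the same world are R-related.
(A) the dual of axiom 5: valid iff R is euclidean. R is euclidean — valid.
(B) axiom T: valid iff R is reflexive. R is not reflexive — not valid.
(C) q → [R]⟨R⟩q is axiom B, which corresponds to symmetry. R is symmetric — valid.
(D) axiom 4: valid iff R is transitive. R is transitive — valid.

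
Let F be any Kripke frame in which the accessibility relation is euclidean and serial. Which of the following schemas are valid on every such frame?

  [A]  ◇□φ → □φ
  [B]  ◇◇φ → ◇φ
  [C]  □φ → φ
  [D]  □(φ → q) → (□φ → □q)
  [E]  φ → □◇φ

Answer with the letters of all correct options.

(A) ◇□φ → □φ (the dual of axiom 5) characterises the euclidean frames. Every such R is euclidean — valid.
(B) ◇◇φ → ◇φ is the dual of axiom 4, which corresponds to transitivity. Such an R need not be transitive — not valid.
(C) □φ → φ (axiom T) characterises the reflexive frames. Such an R need not be reflexive — not valid.
(D) this is just K, valid on every normal frame.
(E) φ → □◇φ is axiom B, which corresponds to symmetry. Such an R need not be symmetric — not valid.

A, D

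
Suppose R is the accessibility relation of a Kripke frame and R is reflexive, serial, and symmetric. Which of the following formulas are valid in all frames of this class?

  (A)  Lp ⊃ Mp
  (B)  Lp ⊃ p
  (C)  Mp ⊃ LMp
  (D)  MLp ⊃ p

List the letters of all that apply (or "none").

(A) axiom D: valid iff R is serial. Every such R is serial — valid.
(B) Lp ⊃ p is axiom T; it is valid on a frame exactly when R is reflexive. Every such R is reflexive, so valid.
(C) Mp ⊃ LMp is axiom 5, which corresponds to the euclidean property. Such an R need not be euclidean — not valid.
(D) the dual of axiom B: valid iff R is symmetric. Every such R is symmetric — valid.

A, B, D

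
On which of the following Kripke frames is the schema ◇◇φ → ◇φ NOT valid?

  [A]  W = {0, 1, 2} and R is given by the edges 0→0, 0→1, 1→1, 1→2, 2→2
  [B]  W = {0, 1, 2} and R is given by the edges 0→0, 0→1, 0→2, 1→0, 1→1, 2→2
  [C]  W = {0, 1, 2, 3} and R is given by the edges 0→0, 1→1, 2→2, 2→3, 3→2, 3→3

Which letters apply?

A, B

The schema ◇◇φ → ◇φ is the dual of axiom 4; it is valid on a frame iff R is transitive.
(A) R is not transitive (0 R 1 and 1 R 2 but not 0 R 2), so the schema fails here.
(B) R is not transitive (1 R 0 and 0 R 2 but not 1 R 2), so the schema fails here.
(C) R is transitive (R is closed under composition), so the schema is valid here.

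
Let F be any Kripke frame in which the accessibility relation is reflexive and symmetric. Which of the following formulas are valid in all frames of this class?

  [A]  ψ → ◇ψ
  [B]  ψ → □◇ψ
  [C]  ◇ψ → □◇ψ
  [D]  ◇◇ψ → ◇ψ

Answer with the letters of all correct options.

Reflexive relations are serial.
(A) ψ → ◇ψ is the dual of axiom T; it is valid on a frame exactly when R is reflexive. Every such R is reflexive, so valid.
(B) ψ → □◇ψ is axiom B, which corresponds to symmetry. Every such R is symmetric — valid.
(C) axiom 5: valid iff R is euclidean. Such an R need not be euclidean — not valid.
(D) ◇◇ψ → ◇ψ is the dual of axiom 4; it is valid on a frame exactly when R is transitive. Such an R need not be transitive, so not valid.

A, B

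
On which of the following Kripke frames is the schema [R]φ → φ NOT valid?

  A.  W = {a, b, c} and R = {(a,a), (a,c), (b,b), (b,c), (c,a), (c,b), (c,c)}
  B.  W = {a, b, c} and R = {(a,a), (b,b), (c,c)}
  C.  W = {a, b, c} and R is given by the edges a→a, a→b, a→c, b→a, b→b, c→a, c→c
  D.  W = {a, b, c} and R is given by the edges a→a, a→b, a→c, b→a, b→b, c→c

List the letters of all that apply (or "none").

none

The schema [R]φ → φ is axiom T; it is valid on a frame iff R is reflexive.
(A) R is reflexive (each world relates to itself), so the schema is valid here.
(B) R is reflexive (each world relates to itself), so the schema is valid here.
(C) R is reflexive (each world relates to itself), so the schema is valid here.
(D) R is reflexive (each world relates to itself), so the schema is valid here.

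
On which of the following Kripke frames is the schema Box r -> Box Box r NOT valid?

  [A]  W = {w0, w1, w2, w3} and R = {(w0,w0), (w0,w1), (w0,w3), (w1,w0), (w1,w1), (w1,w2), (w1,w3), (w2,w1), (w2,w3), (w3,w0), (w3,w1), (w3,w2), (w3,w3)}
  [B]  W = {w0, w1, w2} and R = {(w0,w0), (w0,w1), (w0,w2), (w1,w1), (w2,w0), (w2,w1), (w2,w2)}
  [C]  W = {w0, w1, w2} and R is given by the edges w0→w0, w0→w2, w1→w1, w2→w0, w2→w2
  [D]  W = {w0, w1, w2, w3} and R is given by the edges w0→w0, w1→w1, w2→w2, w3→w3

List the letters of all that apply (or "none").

A

The schema Box r -> Box Box r is axiom 4; it is valid on a frame iff R is transitive.
(A) R is not transitive (w0 R w1 and w1 R w2 but not w0 R w2), so the schema fails here.
(B) R is transitive (R is closed under composition), so the schema is valid here.
(C) R is transitive (R is closed under composition), so the schema is valid here.
(D) R is transitive (R is closed under composition), so the schema is valid here.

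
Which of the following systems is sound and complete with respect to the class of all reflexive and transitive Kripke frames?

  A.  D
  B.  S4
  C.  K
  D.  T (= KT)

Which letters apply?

B

(A) D is determined by the class of serial frames.
(B) S4 is determined by exactly this class.
(C) K is determined by the class of arbitrary frames.
(D) T (= KT) is determined by the class of reflexive frames.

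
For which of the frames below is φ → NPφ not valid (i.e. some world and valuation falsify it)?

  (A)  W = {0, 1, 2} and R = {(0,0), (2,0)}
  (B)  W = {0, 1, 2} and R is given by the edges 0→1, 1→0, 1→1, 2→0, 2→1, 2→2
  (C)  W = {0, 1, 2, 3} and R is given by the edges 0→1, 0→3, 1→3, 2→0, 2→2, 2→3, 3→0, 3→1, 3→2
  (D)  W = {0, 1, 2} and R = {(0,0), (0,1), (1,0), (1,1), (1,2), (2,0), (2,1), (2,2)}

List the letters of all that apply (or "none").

The schema φ → NPφ is axiom B; it is valid on a frame iff R is symmetric.
(A) R is not symmetric (2 R 0 but not 0 R 2), so the schema fails here.
(B) R is not symmetric (2 R 0 but not 0 R 2), so the schema fails here.
(C) R is not symmetric (0 R 1 but not 1 R 0), so the schema fails here.
(D) R is not symmetric (2 R 0 but not 0 R 2), so the schema fails here.

A, B, C, D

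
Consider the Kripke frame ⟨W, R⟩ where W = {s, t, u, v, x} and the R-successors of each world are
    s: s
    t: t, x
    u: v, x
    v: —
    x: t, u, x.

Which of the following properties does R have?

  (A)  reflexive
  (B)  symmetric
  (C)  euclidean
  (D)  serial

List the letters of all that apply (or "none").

(A) not reflexive: not u R u.
(B) not symmetric: u R v but not v R u.
(C) not euclidean: u R v and u R x but not v R x.
(D) not serial: v has no R-successor.

none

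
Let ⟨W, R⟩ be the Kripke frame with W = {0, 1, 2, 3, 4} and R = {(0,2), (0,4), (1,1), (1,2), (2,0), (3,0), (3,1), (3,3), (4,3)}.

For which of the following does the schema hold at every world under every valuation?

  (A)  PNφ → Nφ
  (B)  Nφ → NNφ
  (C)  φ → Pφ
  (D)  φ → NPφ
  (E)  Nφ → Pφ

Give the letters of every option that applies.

E

R is not reflexive: not 0 R 0.
R is not symmetric: 0 R 4 but not 4 R 0.
R is not transitive: 0 R 2 and 2 R 0 but not 0 R 0.
R is not euclidean: 0 R 2 and 0 R 4 but not 2 R 4.
R is serial: every world has an R-successor.
(A) PNφ → Nφ (the dual of axiom 5) characterises the euclidean frames. R is not euclidean — not valid.
(B) Nφ → NNφ is axiom 4, which corresponds to transitivity. R is not transitive — not valid.
(C) φ → Pφ is the dual of axiom T, which corresponds to reflexivity. R is not reflexive — not valid.
(D) axiom B: valid iff R is symmetric. R is not symmetric — not valid.
(E) Nφ → Pφ (axiom D) characterises the serial frames. R is serial — valid.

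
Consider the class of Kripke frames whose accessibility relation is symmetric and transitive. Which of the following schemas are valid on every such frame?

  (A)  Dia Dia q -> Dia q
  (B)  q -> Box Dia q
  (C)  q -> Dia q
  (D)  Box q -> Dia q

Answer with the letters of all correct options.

A symmetric transitive relation is euclidean (uRv and uRw give vRu by symmetry, then vRw by transitivity).
(A) Dia Dia q -> Dia q is the dual of axiom 4; it is valid on a frame exactly when R is transitive. Every such R is transitive, so valid.
(B) q -> Box Dia q is axiom B, which corresponds to symmetry. Every such R is symmetric — valid.
(C) q -> Dia q is the dual of axiom T, which corresponds to reflexivity. Such an R need not be reflexive — not valid.
(D) Box q -> Dia q is axiom D; it is valid on a frame exactly when R is serial. Such an R need not be serial, so not valid.

A, B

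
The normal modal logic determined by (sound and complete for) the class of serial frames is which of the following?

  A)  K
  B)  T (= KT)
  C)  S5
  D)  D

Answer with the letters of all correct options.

(A) K is determined by the class of arbitrary frames.
(B) T (= KT) is determined by the class of reflexive frames.
(C) S5 is determined by the class of reflexive, symmetric, and transitive frames.
(D) D is determined by exactly this class.

D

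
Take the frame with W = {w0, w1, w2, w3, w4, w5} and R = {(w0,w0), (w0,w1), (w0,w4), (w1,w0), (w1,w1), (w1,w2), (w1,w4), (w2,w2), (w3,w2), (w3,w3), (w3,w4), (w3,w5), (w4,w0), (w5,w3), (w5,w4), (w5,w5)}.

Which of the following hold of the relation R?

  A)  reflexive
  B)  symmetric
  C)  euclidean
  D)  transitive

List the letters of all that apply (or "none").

none

(A) not reflexive: not w4 R w4.
(B) not symmetric: w1 R w2 but not w2 R w1.
(C) not euclidean: w0 R w4 and w0 R w1 but not w4 R w1.
(D) not transitive: w0 R w1 and w1 R w2 but not w0 R w2.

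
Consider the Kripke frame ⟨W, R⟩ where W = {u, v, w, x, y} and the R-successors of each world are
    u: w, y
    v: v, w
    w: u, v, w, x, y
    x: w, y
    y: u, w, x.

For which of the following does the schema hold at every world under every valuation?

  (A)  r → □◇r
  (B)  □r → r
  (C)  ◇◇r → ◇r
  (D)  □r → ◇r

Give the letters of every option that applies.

A, D

R is not reflexive: not u R u.
R is symmetric: every R-edge is matched by its reverse.
R is not transitive: u R w and w R u but not u R u.
R is serial: every world has an R-successor.
(A) axiom B: valid iff R is symmetric. R is symmetric — valid.
(B) □r → r (axiom T) characterises the reflexive frames. R is not reflexive — not valid.
(C) the dual of axiom 4: valid iff R is transitive. R is not transitive — not valid.
(D) □r → ◇r is axiom D, which corresponds to seriality. R is serial — valid.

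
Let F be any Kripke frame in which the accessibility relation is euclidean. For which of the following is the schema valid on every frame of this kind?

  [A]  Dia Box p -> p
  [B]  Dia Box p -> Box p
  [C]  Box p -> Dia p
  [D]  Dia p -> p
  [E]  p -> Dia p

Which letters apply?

(A) Dia Box p -> p is the dual of axiom B; it is valid on a frame exactly when R is symmetric. Such an R need not be symmetric, so not valid.
(B) the dual of axiom 5: valid iff R is euclidean. Every such R is euclidean — valid.
(C) Box p -> Dia p (axiom D) characterises the serial frames. Such an R need not be serial — not valid.
(D) Dia p -> p (the converse of T) corresponds to R being a subset of the identity. Such an R need not be a subset of the identity, so not valid.
(E) p -> Dia p (the dual of axiom T) characterises the reflexive frames. Such an R need not be reflexive — not valid.

B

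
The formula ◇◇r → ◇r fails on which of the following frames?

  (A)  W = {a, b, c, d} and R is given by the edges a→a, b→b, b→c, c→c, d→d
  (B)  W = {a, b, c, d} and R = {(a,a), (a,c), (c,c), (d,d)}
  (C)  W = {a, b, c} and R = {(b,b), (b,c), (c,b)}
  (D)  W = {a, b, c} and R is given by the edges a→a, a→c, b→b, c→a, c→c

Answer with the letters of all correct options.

C

The schema ◇◇r → ◇r is the dual of axiom 4; it is valid on a frame iff R is transitive.
(A) R is transitive (R is closed under composition), so the schema is valid here.
(B) R is transitive (R is closed under composition), so the schema is valid here.
(C) R is not transitive (c R b and b R c but not c R c), so the schema fails here.
(D) R is transitive (R is closed under composition), so the schema is valid here.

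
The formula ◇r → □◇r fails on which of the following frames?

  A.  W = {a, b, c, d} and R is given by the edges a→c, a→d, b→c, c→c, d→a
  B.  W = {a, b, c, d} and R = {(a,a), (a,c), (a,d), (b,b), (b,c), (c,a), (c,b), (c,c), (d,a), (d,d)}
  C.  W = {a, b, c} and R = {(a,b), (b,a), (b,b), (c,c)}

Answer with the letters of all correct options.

A, B, C

The schema ◇r → □◇r is axiom 5; it is valid on a frame iff R is euclidean.
(A) R is not euclidean (a R c and a R d but not c R d), so the schema fails here.
(B) R is not euclidean (a R c and a R d but not c R d), so the schema fails here.
(C) R is not euclidean (b R a and b R a but not a R a), so the schema fails here.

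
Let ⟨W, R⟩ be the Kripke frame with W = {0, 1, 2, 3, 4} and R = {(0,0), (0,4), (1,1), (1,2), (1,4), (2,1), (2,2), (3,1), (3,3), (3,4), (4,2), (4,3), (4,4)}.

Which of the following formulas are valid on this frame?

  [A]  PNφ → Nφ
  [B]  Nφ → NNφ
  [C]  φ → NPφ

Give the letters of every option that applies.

none

R is not symmetric: 0 R 4 but not 4 R 0.
R is not transitive: 0 R 4 and 4 R 2 but not 0 R 2.
R is not euclidean: 0 R 4 and 0 R 0 but not 4 R 0.
(A) PNφ → Nφ (the dual of axiom 5) characterises the euclidean frames. R is not euclidean — not valid.
(B) Nφ → NNφ is axiom 4; it is valid on a frame exactly when R is transitive. R is not transitive, so not valid.
(C) φ → NPφ is axiom B; it is valid on a frame exactly when R is symmetric. R is not symmetric, so not valid.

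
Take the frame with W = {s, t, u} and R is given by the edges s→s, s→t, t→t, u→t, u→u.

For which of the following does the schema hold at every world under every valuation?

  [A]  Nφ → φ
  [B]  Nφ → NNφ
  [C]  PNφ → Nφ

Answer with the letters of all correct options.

R is reflexive: each world relates to itself.
R is transitive: R is closed under composition.
R is not euclidean: s R t and s R s but not t R s.
(A) axiom T: valid iff R is reflexive. R is reflexive — valid.
(B) Nφ → NNφ is axiom 4, which corresponds to transitivity. R is transitive — valid.
(C) PNφ → Nφ is the dual of axiom 5, which corresponds to the euclidean property. R is not euclidean — not valid.

A, B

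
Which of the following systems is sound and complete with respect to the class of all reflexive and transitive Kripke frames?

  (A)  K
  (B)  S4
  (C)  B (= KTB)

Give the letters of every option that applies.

B

(A) K is determined by the class of arbitrary frames.
(B) S4 is determined by exactly this class.
(C) B (= KTB) is determined by the class of reflexive and symmetric frames.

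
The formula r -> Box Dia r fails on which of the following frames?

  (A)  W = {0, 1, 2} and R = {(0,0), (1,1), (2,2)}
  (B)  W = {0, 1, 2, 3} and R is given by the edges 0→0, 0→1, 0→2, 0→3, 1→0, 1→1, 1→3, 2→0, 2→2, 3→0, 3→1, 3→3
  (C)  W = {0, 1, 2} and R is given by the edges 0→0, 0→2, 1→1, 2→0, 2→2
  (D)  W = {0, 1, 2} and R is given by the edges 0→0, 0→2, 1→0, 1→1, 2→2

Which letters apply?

D

The schema r -> Box Dia r is axiom B; it is valid on a frame iff R is symmetric.
(A) R is symmetric (every R-edge is matched by its reverse), so the schema is valid here.
(B) R is symmetric (every R-edge is matched by its reverse), so the schema is valid here.
(C) R is symmetric (every R-edge is matched by its reverse), so the schema is valid here.
(D) R is not symmetric (0 R 2 but not 2 R 0), so the schema fails here.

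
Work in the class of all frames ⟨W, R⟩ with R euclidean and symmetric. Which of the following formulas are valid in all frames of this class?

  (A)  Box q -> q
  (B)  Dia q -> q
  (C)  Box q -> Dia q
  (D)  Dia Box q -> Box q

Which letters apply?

A symmetric euclidean relation is transitive (uRv and vRw give vRu by symmetry, then uRw by the euclidean condition, applied at v).
(A) Box q -> q (axiom T) characterises the reflexive frames. Such an R need not be reflexive — not valid.
(B) Dia q -> q is the converse of T; it holds exactly when R ⊆ identity. Such an R need not be a subset of the identity — not valid.
(C) Box q -> Dia q (axiom D) characterises the serial frames. Such an R need not be serial — not valid.
(D) the dual of axiom 5: valid iff R is euclidean. Every such R is euclidean — valid.

D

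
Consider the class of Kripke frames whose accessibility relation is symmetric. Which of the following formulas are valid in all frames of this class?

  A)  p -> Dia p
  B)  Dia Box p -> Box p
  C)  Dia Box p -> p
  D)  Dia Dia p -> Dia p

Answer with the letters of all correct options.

(A) the dual of axiom T: valid iff R is reflexive. Such an R need not be reflexive — not valid.
(B) the dual of axiom 5: valid iff R is euclidean. Such an R need not be euclidean — not valid.
(C) Dia Box p -> p (the dual of axiom B) characterises the symmetric frames. Every such R is symmetric — valid.
(D) the dual of axiom 4: valid iff R is transitive. Such an R need not be transitive — not valid.

C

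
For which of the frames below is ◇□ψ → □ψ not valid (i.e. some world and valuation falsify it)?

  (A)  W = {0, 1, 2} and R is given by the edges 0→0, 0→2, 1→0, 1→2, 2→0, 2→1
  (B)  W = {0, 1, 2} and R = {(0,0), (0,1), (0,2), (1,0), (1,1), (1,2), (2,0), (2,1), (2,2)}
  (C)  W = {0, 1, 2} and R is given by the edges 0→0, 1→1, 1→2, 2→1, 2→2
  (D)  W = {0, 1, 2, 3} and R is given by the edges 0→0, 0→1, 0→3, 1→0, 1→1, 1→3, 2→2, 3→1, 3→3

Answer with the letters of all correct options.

A, D

The schema ◇□ψ → □ψ is the dual of axiom 5; it is valid on a frame iff R is euclidean.
(A) R is not euclidean (2 R 0 and 2 R 1 but not 0 R 1), so the schema fails here.
(B) R is euclidean (any two R-successors of the same world are R-related), so the schema is valid here.
(C) R is euclidean (any two R-successors of the same world are R-related), so the schema is valid here.
(D) R is not euclidean (0 R 3 and 0 R 0 but not 3 R 0), so the schema fails here.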